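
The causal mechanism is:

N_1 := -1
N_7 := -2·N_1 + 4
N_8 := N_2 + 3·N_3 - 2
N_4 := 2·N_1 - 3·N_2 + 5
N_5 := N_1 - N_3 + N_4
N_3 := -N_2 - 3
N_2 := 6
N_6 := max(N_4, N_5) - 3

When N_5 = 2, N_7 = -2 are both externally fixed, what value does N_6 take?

Under do(N_5 = 2, N_7 = -2), each intervened variable's structural equation is replaced by its fixed value.
N_4 = 2·N_1 - 3·N_2 + 5  [with N_1=-1, N_2=6]  = -15
N_6 = max(N_4, N_5) - 3  [with N_4=-15, N_5=2]  = -1

-1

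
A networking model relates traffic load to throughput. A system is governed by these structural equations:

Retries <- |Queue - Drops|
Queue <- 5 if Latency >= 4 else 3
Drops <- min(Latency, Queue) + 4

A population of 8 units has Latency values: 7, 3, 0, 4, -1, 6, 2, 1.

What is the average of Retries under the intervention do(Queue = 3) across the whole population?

Every unit gets Queue=3 under the intervention. Retries values become 4, 4, 1, 4, 0, 4, 3, 2; E[Retries|do(Queue=3)] = 2.75.

2.75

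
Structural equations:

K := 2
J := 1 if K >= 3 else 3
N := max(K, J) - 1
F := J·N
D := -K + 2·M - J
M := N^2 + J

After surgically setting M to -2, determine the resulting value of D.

Under do(M=-2), the mechanism M := N^2 + J is discarded; M is fixed at -2.
J = 1 if K >= 3 else 3  [with K=2]  = 3
D = -K + 2·M - J  [with K=2, M=-2, J=3]  = -9

-9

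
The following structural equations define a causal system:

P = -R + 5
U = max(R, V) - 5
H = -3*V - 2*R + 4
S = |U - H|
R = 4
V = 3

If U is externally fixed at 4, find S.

The intervention breaks the incoming arrows to U: U = max(R, V) - 5 no longer applies, and U = 4.
H = -3*V - 2*R + 4  [with V=3, R=4]  = -13
S = |U - H|  [with U=4, H=-13]  = 17

17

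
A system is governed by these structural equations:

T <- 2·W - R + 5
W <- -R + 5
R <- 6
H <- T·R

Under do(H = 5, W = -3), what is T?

Setting H = 5, W = -3 by intervention discards those variables' equations.
T = 2·W - R + 5  [with W=-3, R=6]  = -7

-7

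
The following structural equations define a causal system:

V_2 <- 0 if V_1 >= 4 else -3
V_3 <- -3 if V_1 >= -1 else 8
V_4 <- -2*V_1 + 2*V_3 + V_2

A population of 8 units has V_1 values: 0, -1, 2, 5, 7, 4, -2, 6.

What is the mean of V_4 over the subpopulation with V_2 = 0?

-17

Conditioning on V_2=0 selects the 4 unit(s) with V_1 ∈ {5, 7, 4, 6}. Their V_4 values: -16, -20, -14, -18. Mean = -17.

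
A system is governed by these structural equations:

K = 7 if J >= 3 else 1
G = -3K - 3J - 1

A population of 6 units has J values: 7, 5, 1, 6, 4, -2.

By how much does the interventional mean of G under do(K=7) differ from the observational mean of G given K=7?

Every unit gets K=7 under the intervention. G values become -43, -37, -25, -40, -34, -16; E[G|do(K=7)] = -32.5.
Observing K=7 restricts to units where K's equation naturally yields 7: J ∈ {7, 5, 6, 4}. In that subpopulation G = -43, -37, -40, -34, mean -38.5.
Difference = -32.5 − (-38.5) = 6.

6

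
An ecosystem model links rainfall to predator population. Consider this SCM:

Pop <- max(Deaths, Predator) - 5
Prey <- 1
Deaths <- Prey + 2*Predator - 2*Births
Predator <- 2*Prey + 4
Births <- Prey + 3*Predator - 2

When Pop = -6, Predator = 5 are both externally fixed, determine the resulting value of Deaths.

Setting Pop = -6, Predator = 5 by intervention discards those variables' equations.
Births = Prey + 3*Predator - 2  [with Prey=1, Predator=5]  = 14
Deaths = Prey + 2*Predator - 2*Births  [with Prey=1, Predator=5, Births=14]  = -17

-17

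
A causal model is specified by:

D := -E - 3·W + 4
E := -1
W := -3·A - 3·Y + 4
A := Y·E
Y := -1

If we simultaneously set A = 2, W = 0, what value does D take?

Setting A = 2, W = 0 by intervention discards those variables' equations.
D = -E - 3·W + 4  [with E=-1, W=0]  = 5

5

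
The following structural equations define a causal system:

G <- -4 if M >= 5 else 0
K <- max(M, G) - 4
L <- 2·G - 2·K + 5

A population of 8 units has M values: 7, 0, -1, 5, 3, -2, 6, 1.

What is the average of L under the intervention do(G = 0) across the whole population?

do(G=0) breaks G's dependence on M. With G=0 fixed, L across the units is -1, 13, 13, 3, 7, 13, 1, 11, mean 7.5.

7.5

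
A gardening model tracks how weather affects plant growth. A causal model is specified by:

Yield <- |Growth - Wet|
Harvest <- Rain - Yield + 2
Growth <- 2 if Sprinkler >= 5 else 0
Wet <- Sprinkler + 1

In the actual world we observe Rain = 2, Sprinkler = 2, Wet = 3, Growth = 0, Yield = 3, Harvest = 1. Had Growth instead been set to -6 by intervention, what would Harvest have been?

-5

Under do(Growth=-6), the mechanism Growth <- 2 if Sprinkler >= 5 else 0 is discarded; Growth is fixed at -6.
Wet = Sprinkler + 1  [with Sprinkler=2]  = 3
Yield = |Growth - Wet|  [with Growth=-6, Wet=3]  = 9
Harvest = Rain - Yield + 2  [with Rain=2, Yield=9]  = -5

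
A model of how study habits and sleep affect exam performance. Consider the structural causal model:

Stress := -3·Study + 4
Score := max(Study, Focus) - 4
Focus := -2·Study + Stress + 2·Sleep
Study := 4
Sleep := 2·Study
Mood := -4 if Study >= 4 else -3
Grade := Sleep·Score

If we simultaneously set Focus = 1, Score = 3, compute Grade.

24

Under do(Focus = 1, Score = 3), each intervened variable's structural equation is replaced by its fixed value.
Sleep = 2·Study  [with Study=4]  = 8
Grade = Sleep·Score  [with Sleep=8, Score=3]  = 24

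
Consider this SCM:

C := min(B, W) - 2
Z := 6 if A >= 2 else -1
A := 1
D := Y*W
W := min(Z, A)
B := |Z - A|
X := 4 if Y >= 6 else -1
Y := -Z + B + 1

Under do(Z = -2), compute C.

Under do(Z=-2), the mechanism Z := 6 if A >= 2 else -1 is discarded; Z is fixed at -2.
B = |Z - A|  [with Z=-2, A=1]  = 3
W = min(Z, A)  [with Z=-2, A=1]  = -2
C = min(B, W) - 2  [with B=3, W=-2]  = -4

-4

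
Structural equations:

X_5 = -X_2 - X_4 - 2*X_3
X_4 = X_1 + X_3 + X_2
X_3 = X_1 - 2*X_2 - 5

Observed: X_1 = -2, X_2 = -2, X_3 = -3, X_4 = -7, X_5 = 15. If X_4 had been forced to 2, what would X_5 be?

6

Intervening sets X_4 = 2 and removes its equation (X_4 = X_1 + X_3 + X_2).
X_3 = X_1 - 2*X_2 - 5  [with X_1=-2, X_2=-2]  = -3
X_5 = -X_2 - X_4 - 2*X_3  [with X_2=-2, X_4=2, X_3=-3]  = 6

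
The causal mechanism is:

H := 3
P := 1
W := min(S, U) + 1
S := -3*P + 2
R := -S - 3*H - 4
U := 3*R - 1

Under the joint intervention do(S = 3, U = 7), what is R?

-16

The joint intervention fixes S = 3, U = 7, removing each variable's own equation.
R = -S - 3*H - 4  [with S=3, H=3]  = -16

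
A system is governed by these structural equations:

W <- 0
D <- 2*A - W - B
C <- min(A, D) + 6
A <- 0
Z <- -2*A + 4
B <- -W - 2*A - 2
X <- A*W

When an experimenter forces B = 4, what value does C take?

The intervention breaks the incoming arrows to B: B <- -W - 2*A - 2 no longer applies, and B = 4.
D = 2*A - W - B  [with A=0, W=0, B=4]  = -4
C = min(A, D) + 6  [with A=0, D=-4]  = 2

2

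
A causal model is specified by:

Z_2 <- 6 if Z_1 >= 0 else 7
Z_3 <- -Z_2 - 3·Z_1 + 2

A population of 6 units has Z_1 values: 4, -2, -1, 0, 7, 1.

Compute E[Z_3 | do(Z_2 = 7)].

The intervention sets Z_2=7 in all 6 units regardless of Z_1. Recomputing Z_3 per unit gives -17, 1, -2, -5, -26, -8; average -9.5.

-9.5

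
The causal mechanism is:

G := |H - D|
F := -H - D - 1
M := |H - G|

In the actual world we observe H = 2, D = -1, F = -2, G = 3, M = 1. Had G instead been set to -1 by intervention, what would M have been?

Intervening sets G = -1 and removes its equation (G := |H - D|).
M = |H - G|  [with H=2, G=-1]  = 3

3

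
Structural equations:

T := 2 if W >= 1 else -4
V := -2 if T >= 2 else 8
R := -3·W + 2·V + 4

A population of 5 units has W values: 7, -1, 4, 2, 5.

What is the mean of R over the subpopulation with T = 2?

-13.5

E[R|T=2] averages over only the 4 units with T=2 (W = 7, 4, 2, 5): R = -21, -12, -6, -15, mean -13.5.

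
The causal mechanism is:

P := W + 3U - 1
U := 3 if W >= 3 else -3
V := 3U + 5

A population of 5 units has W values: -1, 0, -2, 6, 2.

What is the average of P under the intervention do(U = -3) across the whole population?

-9

Every unit gets U=-3 under the intervention. P values become -11, -10, -12, -4, -8; E[P|do(U=-3)] = -9.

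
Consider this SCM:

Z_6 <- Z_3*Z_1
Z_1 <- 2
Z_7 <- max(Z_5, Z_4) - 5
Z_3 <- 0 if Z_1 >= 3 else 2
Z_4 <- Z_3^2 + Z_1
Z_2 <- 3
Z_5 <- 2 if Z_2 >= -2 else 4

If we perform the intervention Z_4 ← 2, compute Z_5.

2

Intervening sets Z_4 = 2 and removes its equation (Z_4 <- Z_3^2 + Z_1).
No directed path runs from Z_4 to Z_5, so Z_5 keeps its natural value.
Z_5 = 2 if Z_2 >= -2 else 4  [with Z_2=3]  = 2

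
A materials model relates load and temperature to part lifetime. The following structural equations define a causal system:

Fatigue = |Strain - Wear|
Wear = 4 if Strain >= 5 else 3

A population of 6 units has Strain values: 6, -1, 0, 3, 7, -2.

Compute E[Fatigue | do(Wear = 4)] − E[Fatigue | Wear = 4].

1

do(Wear=4) breaks Wear's dependence on Strain. With Wear=4 fixed, Fatigue across the units is 2, 5, 4, 1, 3, 6, mean 3.5.
Observing Wear=4 restricts to units where Wear's equation naturally yields 4: Strain ∈ {6, 7}. In that subpopulation Fatigue = 2, 3, mean 2.5.
Difference = 3.5 − 2.5 = 1.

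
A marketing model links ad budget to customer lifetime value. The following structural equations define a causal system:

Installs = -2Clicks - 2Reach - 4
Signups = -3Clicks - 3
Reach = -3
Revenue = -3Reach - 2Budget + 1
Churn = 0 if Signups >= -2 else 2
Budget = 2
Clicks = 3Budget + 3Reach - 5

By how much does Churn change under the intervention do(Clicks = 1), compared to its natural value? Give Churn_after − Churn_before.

The intervention breaks the incoming arrows to Clicks: Clicks = 3Budget + 3Reach - 5 no longer applies, and Clicks = 1.
Signups = -3Clicks - 3  [with Clicks=1]  = -6
Churn = 0 if Signups >= -2 else 2  [with Signups=-6]  = 2
Without intervention: Clicks = 3Budget + 3Reach - 5  [with Budget=2, Reach=-3]  = -8; Signups = -3Clicks - 3  [with Clicks=-8]  = 21; Churn = 0 if Signups >= -2 else 2  [with Signups=21]  = 0.
Change = 2 − 0 = 2.

2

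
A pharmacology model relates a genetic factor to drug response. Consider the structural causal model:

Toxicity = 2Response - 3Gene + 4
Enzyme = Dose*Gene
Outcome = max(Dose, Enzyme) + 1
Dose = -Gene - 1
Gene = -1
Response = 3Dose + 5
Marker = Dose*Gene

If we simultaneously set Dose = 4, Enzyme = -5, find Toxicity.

41

Under do(Dose = 4, Enzyme = -5), each intervened variable's structural equation is replaced by its fixed value.
Response = 3Dose + 5  [with Dose=4]  = 17
Toxicity = 2Response - 3Gene + 4  [with Response=17, Gene=-1]  = 41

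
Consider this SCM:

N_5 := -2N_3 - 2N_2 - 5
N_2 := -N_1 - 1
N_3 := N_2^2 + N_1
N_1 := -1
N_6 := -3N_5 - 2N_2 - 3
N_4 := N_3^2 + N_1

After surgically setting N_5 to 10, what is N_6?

The intervention breaks the incoming arrows to N_5: N_5 := -2N_3 - 2N_2 - 5 no longer applies, and N_5 = 10.
N_2 = -N_1 - 1  [with N_1=-1]  = 0
N_6 = -3N_5 - 2N_2 - 3  [with N_5=10, N_2=0]  = -33

-33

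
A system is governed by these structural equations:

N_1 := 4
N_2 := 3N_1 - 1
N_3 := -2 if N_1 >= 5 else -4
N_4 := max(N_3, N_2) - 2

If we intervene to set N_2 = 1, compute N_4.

Under do(N_2=1), the mechanism N_2 := 3N_1 - 1 is discarded; N_2 is fixed at 1.
N_3 = -2 if N_1 >= 5 else -4  [with N_1=4]  = -4
N_4 = max(N_3, N_2) - 2  [with N_3=-4, N_2=1]  = -1

-1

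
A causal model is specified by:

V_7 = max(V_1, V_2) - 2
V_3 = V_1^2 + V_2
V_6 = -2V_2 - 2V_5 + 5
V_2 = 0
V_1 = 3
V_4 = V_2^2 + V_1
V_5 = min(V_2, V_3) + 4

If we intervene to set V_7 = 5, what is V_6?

-3

Intervening sets V_7 = 5 and removes its equation (V_7 = max(V_1, V_2) - 2).
Since V_6 is not a descendant of the intervened variable, it is unaffected.
V_3 = V_1^2 + V_2  [with V_1=3, V_2=0]  = 9
V_5 = min(V_2, V_3) + 4  [with V_2=0, V_3=9]  = 4
V_6 = -2V_2 - 2V_5 + 5  [with V_2=0, V_5=4]  = -3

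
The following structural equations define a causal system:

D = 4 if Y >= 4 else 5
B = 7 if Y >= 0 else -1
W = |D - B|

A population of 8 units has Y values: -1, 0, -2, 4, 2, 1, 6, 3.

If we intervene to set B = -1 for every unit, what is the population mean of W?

Every unit gets B=-1 under the intervention. W values become 6, 6, 6, 5, 6, 6, 5, 6; E[W|do(B=-1)] = 5.75.

5.75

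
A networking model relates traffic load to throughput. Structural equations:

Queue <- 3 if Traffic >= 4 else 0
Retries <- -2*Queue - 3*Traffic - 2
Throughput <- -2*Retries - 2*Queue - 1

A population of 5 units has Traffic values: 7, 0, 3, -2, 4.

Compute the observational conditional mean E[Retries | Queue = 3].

-24.5

Conditioning on Queue=3 selects the 2 unit(s) with Traffic ∈ {7, 4}. Their Retries values: -29, -20. Mean = -24.5.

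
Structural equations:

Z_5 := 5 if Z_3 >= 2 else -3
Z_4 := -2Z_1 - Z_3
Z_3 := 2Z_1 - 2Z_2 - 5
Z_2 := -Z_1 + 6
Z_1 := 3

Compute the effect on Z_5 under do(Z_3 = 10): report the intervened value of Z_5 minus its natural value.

8

do(Z_3=10) replaces the equation Z_3 := 2Z_1 - 2Z_2 - 5 with the constant Z_3 = 10.
Z_5 = 5 if Z_3 >= 2 else -3  [with Z_3=10]  = 5
Without intervention: Z_2 = -Z_1 + 6  [with Z_1=3]  = 3; Z_3 = 2Z_1 - 2Z_2 - 5  [with Z_1=3, Z_2=3]  = -5; Z_5 = 5 if Z_3 >= 2 else -3  [with Z_3=-5]  = -3.
Change = 5 − (-3) = 8.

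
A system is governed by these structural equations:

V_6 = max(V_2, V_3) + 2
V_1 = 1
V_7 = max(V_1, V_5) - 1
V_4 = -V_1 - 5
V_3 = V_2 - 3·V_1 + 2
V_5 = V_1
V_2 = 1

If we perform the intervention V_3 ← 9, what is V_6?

The intervention breaks the incoming arrows to V_3: V_3 = V_2 - 3·V_1 + 2 no longer applies, and V_3 = 9.
V_6 = max(V_2, V_3) + 2  [with V_2=1, V_3=9]  = 11

11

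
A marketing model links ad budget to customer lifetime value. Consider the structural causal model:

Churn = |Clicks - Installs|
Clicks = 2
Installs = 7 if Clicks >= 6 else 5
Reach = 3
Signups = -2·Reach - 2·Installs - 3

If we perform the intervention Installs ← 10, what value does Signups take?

The intervention breaks the incoming arrows to Installs: Installs = 7 if Clicks >= 6 else 5 no longer applies, and Installs = 10.
Signups = -2·Reach - 2·Installs - 3  [with Reach=3, Installs=10]  = -29

-29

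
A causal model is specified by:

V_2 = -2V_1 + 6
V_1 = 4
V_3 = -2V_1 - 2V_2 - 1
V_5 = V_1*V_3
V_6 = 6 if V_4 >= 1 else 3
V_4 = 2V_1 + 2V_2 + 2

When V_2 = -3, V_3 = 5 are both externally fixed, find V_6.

6

Under do(V_2 = -3, V_3 = 5), each intervened variable's structural equation is replaced by its fixed value.
V_4 = 2V_1 + 2V_2 + 2  [with V_1=4, V_2=-3]  = 4
V_6 = 6 if V_4 >= 1 else 3  [with V_4=4]  = 6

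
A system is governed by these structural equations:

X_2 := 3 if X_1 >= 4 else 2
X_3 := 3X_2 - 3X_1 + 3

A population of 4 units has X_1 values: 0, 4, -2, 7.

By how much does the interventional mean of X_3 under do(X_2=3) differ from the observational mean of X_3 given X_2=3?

9.75

do(X_2=3) breaks X_2's dependence on X_1. With X_2=3 fixed, X_3 across the units is 12, 0, 18, -9, mean 5.25.
Observing X_2=3 restricts to units where X_2's equation naturally yields 3: X_1 ∈ {4, 7}. In that subpopulation X_3 = 0, -9, mean -4.5.
Difference = 5.25 − (-4.5) = 9.75.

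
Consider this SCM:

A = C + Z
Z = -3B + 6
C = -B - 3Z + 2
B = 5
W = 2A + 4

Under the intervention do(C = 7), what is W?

do(C=7) replaces the equation C = -B - 3Z + 2 with the constant C = 7.
Z = -3B + 6  [with B=5]  = -9
A = C + Z  [with C=7, Z=-9]  = -2
W = 2A + 4  [with A=-2]  = 0

0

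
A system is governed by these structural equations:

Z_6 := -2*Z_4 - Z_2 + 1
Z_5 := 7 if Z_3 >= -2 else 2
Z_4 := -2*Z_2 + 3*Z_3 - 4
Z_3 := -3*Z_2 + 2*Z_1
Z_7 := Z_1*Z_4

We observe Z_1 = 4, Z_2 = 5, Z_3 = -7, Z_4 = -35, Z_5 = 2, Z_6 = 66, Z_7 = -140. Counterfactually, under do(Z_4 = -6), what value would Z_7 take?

-24

The intervention breaks the incoming arrows to Z_4: Z_4 := -2*Z_2 + 3*Z_3 - 4 no longer applies, and Z_4 = -6.
Z_7 = Z_1*Z_4  [with Z_1=4, Z_4=-6]  = -24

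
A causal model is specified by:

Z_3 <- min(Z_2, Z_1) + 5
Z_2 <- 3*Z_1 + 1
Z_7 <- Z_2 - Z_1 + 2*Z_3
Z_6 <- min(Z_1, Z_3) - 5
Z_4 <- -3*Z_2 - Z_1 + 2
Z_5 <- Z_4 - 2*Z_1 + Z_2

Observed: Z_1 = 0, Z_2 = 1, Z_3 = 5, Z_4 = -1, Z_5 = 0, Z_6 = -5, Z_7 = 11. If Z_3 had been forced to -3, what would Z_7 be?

-5

The intervention breaks the incoming arrows to Z_3: Z_3 <- min(Z_2, Z_1) + 5 no longer applies, and Z_3 = -3.
Z_2 = 3*Z_1 + 1  [with Z_1=0]  = 1
Z_7 = Z_2 - Z_1 + 2*Z_3  [with Z_2=1, Z_1=0, Z_3=-3]  = -5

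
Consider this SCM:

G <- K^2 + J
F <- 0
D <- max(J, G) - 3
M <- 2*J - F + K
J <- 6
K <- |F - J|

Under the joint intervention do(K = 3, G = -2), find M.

Setting K = 3, G = -2 by intervention discards those variables' equations.
M = 2*J - F + K  [with J=6, F=0, K=3]  = 15

15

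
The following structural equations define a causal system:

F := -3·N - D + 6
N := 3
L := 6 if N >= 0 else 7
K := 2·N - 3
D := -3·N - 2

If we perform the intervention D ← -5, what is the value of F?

The intervention breaks the incoming arrows to D: D := -3·N - 2 no longer applies, and D = -5.
F = -3·N - D + 6  [with N=3, D=-5]  = 2

2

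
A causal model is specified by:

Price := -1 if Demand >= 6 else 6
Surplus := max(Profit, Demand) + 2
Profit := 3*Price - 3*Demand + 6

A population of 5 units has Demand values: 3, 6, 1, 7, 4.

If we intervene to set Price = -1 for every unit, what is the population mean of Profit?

The intervention sets Price=-1 in all 5 units regardless of Demand. Recomputing Profit per unit gives -6, -15, 0, -18, -9; average -9.6.

-9.6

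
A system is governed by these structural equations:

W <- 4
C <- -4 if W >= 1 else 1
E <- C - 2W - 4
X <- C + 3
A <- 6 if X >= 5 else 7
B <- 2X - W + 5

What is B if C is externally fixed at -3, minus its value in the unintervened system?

Under do(C=-3), the mechanism C <- -4 if W >= 1 else 1 is discarded; C is fixed at -3.
X = C + 3  [with C=-3]  = 0
B = 2X - W + 5  [with X=0, W=4]  = 1
Without intervention: C = -4 if W >= 1 else 1  [with W=4]  = -4; X = C + 3  [with C=-4]  = -1; B = 2X - W + 5  [with X=-1, W=4]  = -1.
Change = 1 − (-1) = 2.

2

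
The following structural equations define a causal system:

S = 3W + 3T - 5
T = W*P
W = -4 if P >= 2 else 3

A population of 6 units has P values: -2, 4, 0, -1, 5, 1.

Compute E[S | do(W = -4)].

The intervention sets W=-4 in all 6 units regardless of P. Recomputing S per unit gives 7, -65, -17, -5, -77, -29; average -31.

-31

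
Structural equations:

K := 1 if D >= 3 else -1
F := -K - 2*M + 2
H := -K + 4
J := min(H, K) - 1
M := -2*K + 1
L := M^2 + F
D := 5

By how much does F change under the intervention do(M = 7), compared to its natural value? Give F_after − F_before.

do(M=7) replaces the equation M := -2*K + 1 with the constant M = 7.
K = 1 if D >= 3 else -1  [with D=5]  = 1
F = -K - 2*M + 2  [with K=1, M=7]  = -13
Without intervention: K = 1 if D >= 3 else -1  [with D=5]  = 1; M = -2*K + 1  [with K=1]  = -1; F = -K - 2*M + 2  [with K=1, M=-1]  = 3.
Change = -13 − 3 = -16.

-16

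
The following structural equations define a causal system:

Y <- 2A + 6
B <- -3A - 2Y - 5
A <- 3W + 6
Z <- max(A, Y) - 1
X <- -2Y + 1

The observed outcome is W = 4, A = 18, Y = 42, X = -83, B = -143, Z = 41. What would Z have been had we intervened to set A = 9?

Under do(A=9), the mechanism A <- 3W + 6 is discarded; A is fixed at 9.
Y = 2A + 6  [with A=9]  = 24
Z = max(A, Y) - 1  [with A=9, Y=24]  = 23

23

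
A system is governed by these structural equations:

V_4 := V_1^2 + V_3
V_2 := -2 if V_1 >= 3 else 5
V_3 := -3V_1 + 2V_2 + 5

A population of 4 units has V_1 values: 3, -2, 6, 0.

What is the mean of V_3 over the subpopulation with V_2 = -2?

Observing V_2=-2 restricts to units where V_2's equation naturally yields -2: V_1 ∈ {3, 6}. In that subpopulation V_3 = -8, -17, mean -12.5.

-12.5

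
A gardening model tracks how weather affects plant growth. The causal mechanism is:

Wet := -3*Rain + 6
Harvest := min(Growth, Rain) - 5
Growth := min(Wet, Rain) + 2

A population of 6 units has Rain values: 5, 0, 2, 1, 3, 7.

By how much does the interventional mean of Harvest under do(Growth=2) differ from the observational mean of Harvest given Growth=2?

Every unit gets Growth=2 under the intervention. Harvest values become -3, -5, -3, -4, -3, -3; E[Harvest|do(Growth=2)] = -3.5.
Conditioning on Growth=2 selects the 2 unit(s) with Rain ∈ {0, 2}. Their Harvest values: -5, -3. Mean = -4.
Difference = -3.5 − (-4) = 0.5.

0.5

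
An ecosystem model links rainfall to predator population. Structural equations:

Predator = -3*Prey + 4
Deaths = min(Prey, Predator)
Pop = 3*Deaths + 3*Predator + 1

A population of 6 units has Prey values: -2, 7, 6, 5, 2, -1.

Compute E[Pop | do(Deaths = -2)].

-18.5

do(Deaths=-2) breaks Deaths's dependence on Prey. With Deaths=-2 fixed, Pop across the units is 25, -56, -47, -38, -11, 16, mean -18.5.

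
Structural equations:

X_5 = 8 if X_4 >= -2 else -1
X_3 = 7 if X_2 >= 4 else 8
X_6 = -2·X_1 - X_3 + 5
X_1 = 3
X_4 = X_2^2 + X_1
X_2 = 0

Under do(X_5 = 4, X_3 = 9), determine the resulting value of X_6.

-10

The joint intervention fixes X_5 = 4, X_3 = 9, removing each variable's own equation.
X_6 = -2·X_1 - X_3 + 5  [with X_1=3, X_3=9]  = -10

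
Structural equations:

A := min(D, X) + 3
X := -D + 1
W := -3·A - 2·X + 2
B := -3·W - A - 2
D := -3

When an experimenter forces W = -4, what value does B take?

Intervening sets W = -4 and removes its equation (W := -3·A - 2·X + 2).
X = -D + 1  [with D=-3]  = 4
A = min(D, X) + 3  [with D=-3, X=4]  = 0
B = -3·W - A - 2  [with W=-4, A=0]  = 10

10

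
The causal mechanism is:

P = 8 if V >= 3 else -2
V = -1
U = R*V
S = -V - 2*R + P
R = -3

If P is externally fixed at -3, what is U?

3

do(P=-3) replaces the equation P = 8 if V >= 3 else -2 with the constant P = -3.
U is not downstream of the intervention, so its value is determined by the original equations.
U = R*V  [with R=-3, V=-1]  = 3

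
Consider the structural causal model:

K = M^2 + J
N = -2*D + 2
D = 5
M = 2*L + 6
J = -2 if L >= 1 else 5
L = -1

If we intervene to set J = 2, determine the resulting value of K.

Under do(J=2), the mechanism J = -2 if L >= 1 else 5 is discarded; J is fixed at 2.
M = 2*L + 6  [with L=-1]  = 4
K = M^2 + J  [with M=4, J=2]  = 18

18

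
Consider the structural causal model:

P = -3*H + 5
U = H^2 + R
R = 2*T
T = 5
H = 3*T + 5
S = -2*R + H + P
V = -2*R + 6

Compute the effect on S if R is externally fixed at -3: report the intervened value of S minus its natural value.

The intervention breaks the incoming arrows to R: R = 2*T no longer applies, and R = -3.
H = 3*T + 5  [with T=5]  = 20
P = -3*H + 5  [with H=20]  = -55
S = -2*R + H + P  [with R=-3, H=20, P=-55]  = -29
Without intervention: H = 3*T + 5  [with T=5]  = 20; P = -3*H + 5  [with H=20]  = -55; R = 2*T  [with T=5]  = 10; S = -2*R + H + P  [with R=10, H=20, P=-55]  = -55.
Change = -29 − (-55) = 26.

26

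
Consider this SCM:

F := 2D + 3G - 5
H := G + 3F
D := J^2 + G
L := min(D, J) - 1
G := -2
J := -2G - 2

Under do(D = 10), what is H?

The intervention breaks the incoming arrows to D: D := J^2 + G no longer applies, and D = 10.
F = 2D + 3G - 5  [with D=10, G=-2]  = 9
H = G + 3F  [with G=-2, F=9]  = 25

25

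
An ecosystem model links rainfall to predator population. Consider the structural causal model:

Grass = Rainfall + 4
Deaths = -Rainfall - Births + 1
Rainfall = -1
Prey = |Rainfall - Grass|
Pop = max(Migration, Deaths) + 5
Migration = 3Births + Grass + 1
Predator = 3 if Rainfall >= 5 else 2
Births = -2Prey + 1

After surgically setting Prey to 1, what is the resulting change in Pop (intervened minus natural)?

The intervention breaks the incoming arrows to Prey: Prey = |Rainfall - Grass| no longer applies, and Prey = 1.
Grass = Rainfall + 4  [with Rainfall=-1]  = 3
Births = -2Prey + 1  [with Prey=1]  = -1
Deaths = -Rainfall - Births + 1  [with Rainfall=-1, Births=-1]  = 3
Migration = 3Births + Grass + 1  [with Births=-1, Grass=3]  = 1
Pop = max(Migration, Deaths) + 5  [with Migration=1, Deaths=3]  = 8
Without intervention: Grass = Rainfall + 4  [with Rainfall=-1]  = 3; Prey = |Rainfall - Grass|  [with Rainfall=-1, Grass=3]  = 4; Births = -2Prey + 1  [with Prey=4]  = -7; Deaths = -Rainfall - Births + 1  [with Rainfall=-1, Births=-7]  = 9; Migration = 3Births + Grass + 1  [with Births=-7, Grass=3]  = -17; Pop = max(Migration, Deaths) + 5  [with Migration=-17, Deaths=9]  = 14.
Change = 8 − 14 = -6.

-6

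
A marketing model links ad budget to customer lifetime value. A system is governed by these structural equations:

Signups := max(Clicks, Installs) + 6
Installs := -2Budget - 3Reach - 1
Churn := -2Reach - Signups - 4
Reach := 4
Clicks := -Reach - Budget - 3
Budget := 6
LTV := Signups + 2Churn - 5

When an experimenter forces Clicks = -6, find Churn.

The intervention breaks the incoming arrows to Clicks: Clicks := -Reach - Budget - 3 no longer applies, and Clicks = -6.
Installs = -2Budget - 3Reach - 1  [with Budget=6, Reach=4]  = -25
Signups = max(Clicks, Installs) + 6  [with Clicks=-6, Installs=-25]  = 0
Churn = -2Reach - Signups - 4  [with Reach=4, Signups=0]  = -12

-12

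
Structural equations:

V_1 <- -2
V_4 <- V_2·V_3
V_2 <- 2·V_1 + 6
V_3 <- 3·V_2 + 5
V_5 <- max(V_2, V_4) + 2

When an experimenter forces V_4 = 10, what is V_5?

12

Intervening sets V_4 = 10 and removes its equation (V_4 <- V_2·V_3).
V_2 = 2·V_1 + 6  [with V_1=-2]  = 2
V_5 = max(V_2, V_4) + 2  [with V_2=2, V_4=10]  = 12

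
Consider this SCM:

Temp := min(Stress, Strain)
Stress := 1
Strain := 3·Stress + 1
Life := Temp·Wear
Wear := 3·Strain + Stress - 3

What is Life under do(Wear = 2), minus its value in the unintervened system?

Intervening sets Wear = 2 and removes its equation (Wear := 3·Strain + Stress - 3).
Strain = 3·Stress + 1  [with Stress=1]  = 4
Temp = min(Stress, Strain)  [with Stress=1, Strain=4]  = 1
Life = Temp·Wear  [with Temp=1, Wear=2]  = 2
Without intervention: Strain = 3·Stress + 1  [with Stress=1]  = 4; Temp = min(Stress, Strain)  [with Stress=1, Strain=4]  = 1; Wear = 3·Strain + Stress - 3  [with Strain=4, Stress=1]  = 10; Life = Temp·Wear  [with Temp=1, Wear=10]  = 10.
Change = 2 − 10 = -8.

-8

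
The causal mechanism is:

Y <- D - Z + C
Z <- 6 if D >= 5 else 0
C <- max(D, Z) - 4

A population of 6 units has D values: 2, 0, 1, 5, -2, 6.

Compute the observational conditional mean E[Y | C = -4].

-5

E[Y|C=-4] averages over only the 2 units with C=-4 (D = 0, -2): Y = -4, -6, mean -5.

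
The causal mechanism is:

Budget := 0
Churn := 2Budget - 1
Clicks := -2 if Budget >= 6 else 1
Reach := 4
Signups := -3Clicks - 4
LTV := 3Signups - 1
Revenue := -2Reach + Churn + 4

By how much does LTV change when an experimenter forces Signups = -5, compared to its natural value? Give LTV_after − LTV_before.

6

The intervention breaks the incoming arrows to Signups: Signups := -3Clicks - 4 no longer applies, and Signups = -5.
LTV = 3Signups - 1  [with Signups=-5]  = -16
Without intervention: Clicks = -2 if Budget >= 6 else 1  [with Budget=0]  = 1; Signups = -3Clicks - 4  [with Clicks=1]  = -7; LTV = 3Signups - 1  [with Signups=-7]  = -22.
Change = -16 − (-22) = 6.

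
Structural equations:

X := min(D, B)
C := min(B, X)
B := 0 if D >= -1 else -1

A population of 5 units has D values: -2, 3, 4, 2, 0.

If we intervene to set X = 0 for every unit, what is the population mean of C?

Under do(X=0), X's equation is replaced by X=0 for every unit. Per-unit C: -1, 0, 0, 0, 0. Mean = -0.2.

-0.2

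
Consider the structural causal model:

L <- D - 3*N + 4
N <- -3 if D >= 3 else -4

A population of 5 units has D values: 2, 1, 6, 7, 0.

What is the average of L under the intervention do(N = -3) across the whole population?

do(N=-3) breaks N's dependence on D. With N=-3 fixed, L across the units is 15, 14, 19, 20, 13, mean 16.2.

16.2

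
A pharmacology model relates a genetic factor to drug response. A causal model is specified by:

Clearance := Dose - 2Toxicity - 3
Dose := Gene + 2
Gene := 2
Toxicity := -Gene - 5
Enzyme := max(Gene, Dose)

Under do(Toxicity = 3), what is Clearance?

Intervening sets Toxicity = 3 and removes its equation (Toxicity := -Gene - 5).
Dose = Gene + 2  [with Gene=2]  = 4
Clearance = Dose - 2Toxicity - 3  [with Dose=4, Toxicity=3]  = -5

-5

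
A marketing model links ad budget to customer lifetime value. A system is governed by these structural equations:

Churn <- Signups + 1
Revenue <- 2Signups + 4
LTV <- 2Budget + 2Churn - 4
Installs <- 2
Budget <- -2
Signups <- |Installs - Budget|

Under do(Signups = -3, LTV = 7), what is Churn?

Setting Signups = -3, LTV = 7 by intervention discards those variables' equations.
Churn = Signups + 1  [with Signups=-3]  = -2

-2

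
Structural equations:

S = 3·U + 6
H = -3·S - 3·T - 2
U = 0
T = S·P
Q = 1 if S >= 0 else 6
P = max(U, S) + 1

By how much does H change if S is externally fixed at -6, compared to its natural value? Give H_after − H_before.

180

Under do(S=-6), the mechanism S = 3·U + 6 is discarded; S is fixed at -6.
P = max(U, S) + 1  [with U=0, S=-6]  = 1
T = S·P  [with S=-6, P=1]  = -6
H = -3·S - 3·T - 2  [with S=-6, T=-6]  = 34
Without intervention: S = 3·U + 6  [with U=0]  = 6; P = max(U, S) + 1  [with U=0, S=6]  = 7; T = S·P  [with S=6, P=7]  = 42; H = -3·S - 3·T - 2  [with S=6, T=42]  = -146.
Change = 34 − (-146) = 180.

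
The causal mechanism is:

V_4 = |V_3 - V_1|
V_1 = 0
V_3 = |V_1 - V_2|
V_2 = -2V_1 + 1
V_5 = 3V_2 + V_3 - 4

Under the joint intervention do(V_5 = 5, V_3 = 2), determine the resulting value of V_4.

2

Under do(V_5 = 5, V_3 = 2), each intervened variable's structural equation is replaced by its fixed value.
V_4 = |V_3 - V_1|  [with V_3=2, V_1=0]  = 2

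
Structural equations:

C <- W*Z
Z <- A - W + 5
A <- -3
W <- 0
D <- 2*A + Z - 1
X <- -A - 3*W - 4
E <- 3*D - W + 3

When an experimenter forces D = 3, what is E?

12

Under do(D=3), the mechanism D <- 2*A + Z - 1 is discarded; D is fixed at 3.
E = 3*D - W + 3  [with D=3, W=0]  = 12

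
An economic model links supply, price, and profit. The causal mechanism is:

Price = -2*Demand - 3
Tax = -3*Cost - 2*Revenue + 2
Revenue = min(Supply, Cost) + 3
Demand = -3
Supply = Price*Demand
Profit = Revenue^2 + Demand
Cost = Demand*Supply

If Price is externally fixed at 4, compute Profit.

78

Under do(Price=4), the mechanism Price = -2*Demand - 3 is discarded; Price is fixed at 4.
Supply = Price*Demand  [with Price=4, Demand=-3]  = -12
Cost = Demand*Supply  [with Demand=-3, Supply=-12]  = 36
Revenue = min(Supply, Cost) + 3  [with Supply=-12, Cost=36]  = -9
Profit = Revenue^2 + Demand  [with Revenue=-9, Demand=-3]  = 78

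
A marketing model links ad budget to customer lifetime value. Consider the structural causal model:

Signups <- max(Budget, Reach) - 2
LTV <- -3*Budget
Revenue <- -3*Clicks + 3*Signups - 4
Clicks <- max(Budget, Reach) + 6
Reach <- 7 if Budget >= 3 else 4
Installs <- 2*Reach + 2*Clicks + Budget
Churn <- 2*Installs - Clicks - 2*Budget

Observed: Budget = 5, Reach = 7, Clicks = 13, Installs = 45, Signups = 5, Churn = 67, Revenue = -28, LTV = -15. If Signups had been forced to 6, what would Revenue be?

Under do(Signups=6), the mechanism Signups <- max(Budget, Reach) - 2 is discarded; Signups is fixed at 6.
Reach = 7 if Budget >= 3 else 4  [with Budget=5]  = 7
Clicks = max(Budget, Reach) + 6  [with Budget=5, Reach=7]  = 13
Revenue = -3*Clicks + 3*Signups - 4  [with Clicks=13, Signups=6]  = -25

-25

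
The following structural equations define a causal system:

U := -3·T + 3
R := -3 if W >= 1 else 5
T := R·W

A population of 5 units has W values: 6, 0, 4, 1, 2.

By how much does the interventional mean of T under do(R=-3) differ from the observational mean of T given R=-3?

do(R=-3) breaks R's dependence on W. With R=-3 fixed, T across the units is -18, 0, -12, -3, -6, mean -7.8.
Observing R=-3 restricts to units where R's equation naturally yields -3: W ∈ {6, 4, 1, 2}. In that subpopulation T = -18, -12, -3, -6, mean -9.75.
Difference = -7.8 − (-9.75) = 1.95.

1.95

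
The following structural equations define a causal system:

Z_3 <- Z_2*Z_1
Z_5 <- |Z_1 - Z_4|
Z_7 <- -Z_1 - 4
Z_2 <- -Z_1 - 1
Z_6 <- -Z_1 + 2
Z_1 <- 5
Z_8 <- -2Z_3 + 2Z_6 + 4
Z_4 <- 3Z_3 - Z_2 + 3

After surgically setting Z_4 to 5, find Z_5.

0

Intervening sets Z_4 = 5 and removes its equation (Z_4 <- 3Z_3 - Z_2 + 3).
Z_5 = |Z_1 - Z_4|  [with Z_1=5, Z_4=5]  = 0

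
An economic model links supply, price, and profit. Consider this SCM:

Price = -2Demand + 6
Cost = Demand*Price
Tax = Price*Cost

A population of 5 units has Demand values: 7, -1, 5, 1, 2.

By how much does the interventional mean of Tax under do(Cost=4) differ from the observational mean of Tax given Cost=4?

The intervention sets Cost=4 in all 5 units regardless of Demand. Recomputing Tax per unit gives -32, 32, -16, 16, 8; average 1.6.
Conditioning on Cost=4 selects the 2 unit(s) with Demand ∈ {1, 2}. Their Tax values: 16, 8. Mean = 12.
Difference = 1.6 − 12 = -10.4.

-10.4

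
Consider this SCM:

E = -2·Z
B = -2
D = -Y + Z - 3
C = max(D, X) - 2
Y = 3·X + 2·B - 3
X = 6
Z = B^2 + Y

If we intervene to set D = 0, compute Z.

do(D=0) replaces the equation D = -Y + Z - 3 with the constant D = 0.
No directed path runs from D to Z, so Z keeps its natural value.
Y = 3·X + 2·B - 3  [with X=6, B=-2]  = 11
Z = B^2 + Y  [with B=-2, Y=11]  = 15

15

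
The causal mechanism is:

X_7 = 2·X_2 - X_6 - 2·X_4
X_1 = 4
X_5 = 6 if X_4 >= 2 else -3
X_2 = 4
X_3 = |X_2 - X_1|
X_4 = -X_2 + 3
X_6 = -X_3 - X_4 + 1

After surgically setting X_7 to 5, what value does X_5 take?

The intervention breaks the incoming arrows to X_7: X_7 = 2·X_2 - X_6 - 2·X_4 no longer applies, and X_7 = 5.
X_5 is not downstream of the intervention, so its value is determined by the original equations.
X_4 = -X_2 + 3  [with X_2=4]  = -1
X_5 = 6 if X_4 >= 2 else -3  [with X_4=-1]  = -3

-3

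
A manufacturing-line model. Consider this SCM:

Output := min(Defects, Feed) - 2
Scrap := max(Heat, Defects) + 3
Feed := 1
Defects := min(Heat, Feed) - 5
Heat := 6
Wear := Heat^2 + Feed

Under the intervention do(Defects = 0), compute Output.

Under do(Defects=0), the mechanism Defects := min(Heat, Feed) - 5 is discarded; Defects is fixed at 0.
Output = min(Defects, Feed) - 2  [with Defects=0, Feed=1]  = -2

-2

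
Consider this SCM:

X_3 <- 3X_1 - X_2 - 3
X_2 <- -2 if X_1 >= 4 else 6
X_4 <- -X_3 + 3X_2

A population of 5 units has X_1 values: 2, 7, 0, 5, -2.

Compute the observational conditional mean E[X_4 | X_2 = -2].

-23

Conditioning on X_2=-2 selects the 2 unit(s) with X_1 ∈ {7, 5}. Their X_4 values: -26, -20. Mean = -23.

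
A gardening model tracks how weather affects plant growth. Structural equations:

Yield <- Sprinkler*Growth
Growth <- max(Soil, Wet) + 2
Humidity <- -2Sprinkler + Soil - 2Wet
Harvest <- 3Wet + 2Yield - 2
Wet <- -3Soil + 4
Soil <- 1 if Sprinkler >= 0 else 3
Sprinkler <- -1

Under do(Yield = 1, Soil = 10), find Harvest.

-78

Setting Yield = 1, Soil = 10 by intervention discards those variables' equations.
Wet = -3Soil + 4  [with Soil=10]  = -26
Harvest = 3Wet + 2Yield - 2  [with Wet=-26, Yield=1]  = -78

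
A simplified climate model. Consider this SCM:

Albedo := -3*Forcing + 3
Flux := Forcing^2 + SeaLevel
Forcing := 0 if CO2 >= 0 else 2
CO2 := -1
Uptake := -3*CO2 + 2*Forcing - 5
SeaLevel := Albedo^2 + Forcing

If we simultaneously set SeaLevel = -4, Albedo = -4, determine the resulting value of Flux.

0

The joint intervention fixes SeaLevel = -4, Albedo = -4, removing each variable's own equation.
Forcing = 0 if CO2 >= 0 else 2  [with CO2=-1]  = 2
Flux = Forcing^2 + SeaLevel  [with Forcing=2, SeaLevel=-4]  = 0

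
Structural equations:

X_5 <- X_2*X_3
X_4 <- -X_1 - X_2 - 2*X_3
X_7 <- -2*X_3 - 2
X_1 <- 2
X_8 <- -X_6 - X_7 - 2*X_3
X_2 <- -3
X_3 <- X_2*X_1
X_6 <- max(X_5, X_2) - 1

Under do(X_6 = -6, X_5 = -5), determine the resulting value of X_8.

8

Under do(X_6 = -6, X_5 = -5), each intervened variable's structural equation is replaced by its fixed value.
X_3 = X_2*X_1  [with X_2=-3, X_1=2]  = -6
X_7 = -2*X_3 - 2  [with X_3=-6]  = 10
X_8 = -X_6 - X_7 - 2*X_3  [with X_6=-6, X_7=10, X_3=-6]  = 8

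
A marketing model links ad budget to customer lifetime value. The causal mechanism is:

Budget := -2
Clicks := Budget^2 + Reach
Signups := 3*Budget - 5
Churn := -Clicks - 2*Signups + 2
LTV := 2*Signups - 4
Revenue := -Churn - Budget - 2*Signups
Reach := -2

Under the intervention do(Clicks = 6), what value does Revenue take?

The intervention breaks the incoming arrows to Clicks: Clicks := Budget^2 + Reach no longer applies, and Clicks = 6.
Signups = 3*Budget - 5  [with Budget=-2]  = -11
Churn = -Clicks - 2*Signups + 2  [with Clicks=6, Signups=-11]  = 18
Revenue = -Churn - Budget - 2*Signups  [with Churn=18, Budget=-2, Signups=-11]  = 6

6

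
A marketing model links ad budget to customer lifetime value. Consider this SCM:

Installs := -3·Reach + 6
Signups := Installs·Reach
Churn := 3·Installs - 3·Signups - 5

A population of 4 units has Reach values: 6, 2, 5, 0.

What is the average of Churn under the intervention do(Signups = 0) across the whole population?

-16.25

The intervention sets Signups=0 in all 4 units regardless of Reach. Recomputing Churn per unit gives -41, -5, -32, 13; average -16.25.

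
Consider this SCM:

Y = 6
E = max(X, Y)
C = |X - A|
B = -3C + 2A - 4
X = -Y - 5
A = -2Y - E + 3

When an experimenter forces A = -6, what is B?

Under do(A=-6), the mechanism A = -2Y - E + 3 is discarded; A is fixed at -6.
X = -Y - 5  [with Y=6]  = -11
C = |X - A|  [with X=-11, A=-6]  = 5
B = -3C + 2A - 4  [with C=5, A=-6]  = -31

-31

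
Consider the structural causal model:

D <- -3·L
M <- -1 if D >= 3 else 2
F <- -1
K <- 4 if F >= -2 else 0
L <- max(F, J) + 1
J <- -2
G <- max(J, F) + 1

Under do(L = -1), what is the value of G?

0

The intervention breaks the incoming arrows to L: L <- max(F, J) + 1 no longer applies, and L = -1.
G is not downstream of the intervention, so its value is determined by the original equations.
G = max(J, F) + 1  [with J=-2, F=-1]  = 0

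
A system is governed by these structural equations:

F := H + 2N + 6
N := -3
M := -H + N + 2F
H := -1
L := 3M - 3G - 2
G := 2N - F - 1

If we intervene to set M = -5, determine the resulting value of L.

1

Under do(M=-5), the mechanism M := -H + N + 2F is discarded; M is fixed at -5.
F = H + 2N + 6  [with H=-1, N=-3]  = -1
G = 2N - F - 1  [with N=-3, F=-1]  = -6
L = 3M - 3G - 2  [with M=-5, G=-6]  = 1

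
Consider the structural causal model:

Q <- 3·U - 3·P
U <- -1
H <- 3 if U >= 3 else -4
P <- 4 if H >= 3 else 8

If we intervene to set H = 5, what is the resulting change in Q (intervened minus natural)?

Under do(H=5), the mechanism H <- 3 if U >= 3 else -4 is discarded; H is fixed at 5.
P = 4 if H >= 3 else 8  [with H=5]  = 4
Q = 3·U - 3·P  [with U=-1, P=4]  = -15
Without intervention: H = 3 if U >= 3 else -4  [with U=-1]  = -4; P = 4 if H >= 3 else 8  [with H=-4]  = 8; Q = 3·U - 3·P  [with U=-1, P=8]  = -27.
Change = -15 − (-27) = 12.

12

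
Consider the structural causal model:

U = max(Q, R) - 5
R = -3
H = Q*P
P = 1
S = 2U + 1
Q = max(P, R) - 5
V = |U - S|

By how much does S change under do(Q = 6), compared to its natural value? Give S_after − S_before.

18

The intervention breaks the incoming arrows to Q: Q = max(P, R) - 5 no longer applies, and Q = 6.
U = max(Q, R) - 5  [with Q=6, R=-3]  = 1
S = 2U + 1  [with U=1]  = 3
Without intervention: Q = max(P, R) - 5  [with P=1, R=-3]  = -4; U = max(Q, R) - 5  [with Q=-4, R=-3]  = -8; S = 2U + 1  [with U=-8]  = -15.
Change = 3 − (-15) = 18.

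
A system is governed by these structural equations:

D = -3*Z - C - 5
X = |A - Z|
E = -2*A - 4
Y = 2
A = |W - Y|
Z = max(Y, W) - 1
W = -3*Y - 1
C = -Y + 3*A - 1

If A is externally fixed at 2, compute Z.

do(A=2) replaces the equation A = |W - Y| with the constant A = 2.
Z is not downstream of the intervention, so its value is determined by the original equations.
W = -3*Y - 1  [with Y=2]  = -7
Z = max(Y, W) - 1  [with Y=2, W=-7]  = 1

1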